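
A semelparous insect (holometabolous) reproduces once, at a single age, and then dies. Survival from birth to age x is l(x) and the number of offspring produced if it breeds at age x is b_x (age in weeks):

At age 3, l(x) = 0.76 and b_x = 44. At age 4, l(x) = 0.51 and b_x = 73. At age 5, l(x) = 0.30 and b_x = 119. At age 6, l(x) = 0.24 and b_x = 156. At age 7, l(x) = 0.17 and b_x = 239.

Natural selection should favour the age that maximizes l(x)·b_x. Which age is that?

7

Expected offspring if breeding at age x = l(x) × b_x:
  age 3: 0.76 × 44 = 33.440
  age 4: 0.51 × 73 = 37.230
  age 5: 0.30 × 119 = 35.700
  age 6: 0.24 × 156 = 37.440
  age 7: 0.17 × 239 = 40.630
Maximum at age 7 (40.630).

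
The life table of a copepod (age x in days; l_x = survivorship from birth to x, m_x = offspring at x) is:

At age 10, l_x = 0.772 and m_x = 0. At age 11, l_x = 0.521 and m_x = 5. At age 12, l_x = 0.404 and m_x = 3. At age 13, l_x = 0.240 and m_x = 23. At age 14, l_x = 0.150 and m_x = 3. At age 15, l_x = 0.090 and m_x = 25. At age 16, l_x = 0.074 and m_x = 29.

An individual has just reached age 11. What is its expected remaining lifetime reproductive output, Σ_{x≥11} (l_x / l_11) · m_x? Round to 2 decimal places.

27.22

l_11 = 0.521. Conditional survival from age 11 to x is l_x / l_11.
  x=11: (0.521/0.521) × 5 = 5.0000
  x=12: (0.404/0.521) × 3 = 2.3263
  x=13: (0.240/0.521) × 23 = 10.5950
  x=14: (0.150/0.521) × 3 = 0.8637
  x=15: (0.090/0.521) × 25 = 4.3186
  x=16: (0.074/0.521) × 29 = 4.1190
Sum = 5.0000 + 2.3263 + 10.5950 + 0.8637 + 4.3186 + 4.1190 = 27.2226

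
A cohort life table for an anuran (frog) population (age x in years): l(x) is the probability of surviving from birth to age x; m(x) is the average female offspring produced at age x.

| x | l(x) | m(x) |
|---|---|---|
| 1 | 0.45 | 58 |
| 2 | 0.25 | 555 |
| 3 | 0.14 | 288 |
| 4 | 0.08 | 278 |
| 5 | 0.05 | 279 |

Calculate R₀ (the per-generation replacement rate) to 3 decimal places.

241.360

R₀ = Σ l(x) m(x):
  age 1: 0.45 × 58 = 26.1000
  age 2: 0.25 × 555 = 138.7500
  age 3: 0.14 × 288 = 40.3200
  age 4: 0.08 × 278 = 22.2400
  age 5: 0.05 × 279 = 13.9500
R₀ = 26.1000 + 138.7500 + 40.3200 + 22.2400 + 13.9500 = 241.3600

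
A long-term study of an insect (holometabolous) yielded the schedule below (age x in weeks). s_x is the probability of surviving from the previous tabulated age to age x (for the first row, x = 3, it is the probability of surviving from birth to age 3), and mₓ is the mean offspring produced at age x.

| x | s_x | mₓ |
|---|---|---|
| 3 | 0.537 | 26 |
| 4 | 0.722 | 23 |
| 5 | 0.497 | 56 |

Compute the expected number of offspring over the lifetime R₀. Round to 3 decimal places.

Survivorship from birth: l_x = s_3·s_4·…·s_x.
  l_3 = 0.53700
  l_4 = 0.38771
  l_5 = 0.19269
R₀ = Σ l_x mₓ:
  age 3: 0.53700 × 26 = 13.9620
  age 4: 0.38771 × 23 = 8.9173
  age 5: 0.19269 × 56 = 10.7906
R₀ = 13.9620 + 8.9173 + 10.7906 = 33.6700

33.670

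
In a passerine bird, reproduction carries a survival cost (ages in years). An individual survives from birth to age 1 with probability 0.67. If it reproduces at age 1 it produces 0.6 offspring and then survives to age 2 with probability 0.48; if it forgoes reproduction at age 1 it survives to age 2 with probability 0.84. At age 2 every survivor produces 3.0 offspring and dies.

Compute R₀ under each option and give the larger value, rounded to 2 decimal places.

1.69

breed at age 1: R₀ = 0.67 × (0.6 + 0.48 × 3.0) = 0.67 × 2.0400 = 1.3668
delay to age 2: R₀ = 0.67 × (0.84 × 3.0) = 0.67 × 2.5200 = 1.6884
Higher: delay to age 2 (1.6884).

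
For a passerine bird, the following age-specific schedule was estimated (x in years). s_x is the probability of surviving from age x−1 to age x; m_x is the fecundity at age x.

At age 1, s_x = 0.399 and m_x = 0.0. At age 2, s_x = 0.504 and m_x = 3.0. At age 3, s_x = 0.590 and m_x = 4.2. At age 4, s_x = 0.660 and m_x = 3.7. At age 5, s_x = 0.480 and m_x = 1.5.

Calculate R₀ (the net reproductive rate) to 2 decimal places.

1.45

Survivorship from birth: l_x = s_1·s_2·…·s_x.
  l_1 = 0.39900
  l_2 = 0.20110
  l_3 = 0.11865
  l_4 = 0.07831
  l_5 = 0.03759
R₀ = Σ l_x m_x:
  age 1: 0.39900 × 0.0 = 0.0000
  age 2: 0.20110 × 3.0 = 0.6033
  age 3: 0.11865 × 4.2 = 0.4983
  age 4: 0.07831 × 3.7 = 0.2897
  age 5: 0.03759 × 1.5 = 0.0564
R₀ = 0.0000 + 0.6033 + 0.4983 + 0.2897 + 0.0564 = 1.4478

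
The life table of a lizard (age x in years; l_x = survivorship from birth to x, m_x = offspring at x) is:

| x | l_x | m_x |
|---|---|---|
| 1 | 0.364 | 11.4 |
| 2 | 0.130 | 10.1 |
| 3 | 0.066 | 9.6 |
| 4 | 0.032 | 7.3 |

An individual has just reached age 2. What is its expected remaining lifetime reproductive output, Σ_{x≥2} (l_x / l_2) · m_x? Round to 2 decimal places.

l_2 = 0.130. Conditional survival from age 2 to x is l_x / l_2.
  x=2: (0.130/0.130) × 10.1 = 10.1000
  x=3: (0.066/0.130) × 9.6 = 4.8738
  x=4: (0.032/0.130) × 7.3 = 1.7969
Sum = 10.1000 + 4.8738 + 1.7969 = 16.7708

16.77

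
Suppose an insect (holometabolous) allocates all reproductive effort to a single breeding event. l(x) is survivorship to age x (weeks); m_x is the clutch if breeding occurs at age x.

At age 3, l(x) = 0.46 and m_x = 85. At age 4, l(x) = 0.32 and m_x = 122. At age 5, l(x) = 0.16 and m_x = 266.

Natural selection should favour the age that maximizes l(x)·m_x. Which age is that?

Expected offspring if breeding at age x = l(x) × m_x:
  age 3: 0.46 × 85 = 39.100
  age 4: 0.32 × 122 = 39.040
  age 5: 0.16 × 266 = 42.560
Maximum at age 5 (42.560).

5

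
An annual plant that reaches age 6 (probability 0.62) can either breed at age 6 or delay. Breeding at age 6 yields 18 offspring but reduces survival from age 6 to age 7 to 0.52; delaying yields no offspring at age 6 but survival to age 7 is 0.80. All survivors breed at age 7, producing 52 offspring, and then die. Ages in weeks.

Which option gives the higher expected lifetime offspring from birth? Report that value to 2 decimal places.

27.92

breed at age 6: R₀ = 0.62 × (18 + 0.52 × 52) = 0.62 × 45.0400 = 27.9248
delay to age 7: R₀ = 0.62 × (0.80 × 52) = 0.62 × 41.6000 = 25.7920
Higher: breed at age 6 (27.9248).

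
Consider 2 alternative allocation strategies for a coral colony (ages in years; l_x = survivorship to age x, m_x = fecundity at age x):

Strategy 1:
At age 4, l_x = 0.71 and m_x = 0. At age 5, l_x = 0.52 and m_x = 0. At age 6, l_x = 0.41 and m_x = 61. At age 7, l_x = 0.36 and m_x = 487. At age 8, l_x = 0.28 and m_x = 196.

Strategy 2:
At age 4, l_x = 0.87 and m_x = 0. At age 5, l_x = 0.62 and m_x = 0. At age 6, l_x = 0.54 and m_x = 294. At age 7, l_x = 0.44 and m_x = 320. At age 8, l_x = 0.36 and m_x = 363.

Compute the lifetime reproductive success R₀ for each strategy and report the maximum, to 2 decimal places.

Strategy 1: R₀ = 0.71×0 + 0.52×0 + 0.41×61 + 0.36×487 + 0.28×196 = 255.2100
Strategy 2: R₀ = 0.87×0 + 0.62×0 + 0.54×294 + 0.44×320 + 0.36×363 = 430.2400
Highest R₀: strategy 2 with 430.2400.

430.24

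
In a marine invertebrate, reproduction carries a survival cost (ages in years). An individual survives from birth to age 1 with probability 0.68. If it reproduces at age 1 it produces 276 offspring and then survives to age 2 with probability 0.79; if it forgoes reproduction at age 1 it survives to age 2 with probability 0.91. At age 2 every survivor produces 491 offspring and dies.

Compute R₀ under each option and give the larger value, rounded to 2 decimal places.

451.45

breed at age 1: R₀ = 0.68 × (276 + 0.79 × 491) = 0.68 × 663.8900 = 451.4452
delay to age 2: R₀ = 0.68 × (0.91 × 491) = 0.68 × 446.8100 = 303.8308
Higher: breed at age 1 (451.4452).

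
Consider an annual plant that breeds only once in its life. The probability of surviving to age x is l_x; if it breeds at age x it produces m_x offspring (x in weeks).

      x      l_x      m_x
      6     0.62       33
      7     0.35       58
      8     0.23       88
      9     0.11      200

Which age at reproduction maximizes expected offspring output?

9

Expected offspring if breeding at age x = l_x × m_x:
  age 6: 0.62 × 33 = 20.460
  age 7: 0.35 × 58 = 20.300
  age 8: 0.23 × 88 = 20.240
  age 9: 0.11 × 200 = 22.000
Maximum at age 9 (22.000).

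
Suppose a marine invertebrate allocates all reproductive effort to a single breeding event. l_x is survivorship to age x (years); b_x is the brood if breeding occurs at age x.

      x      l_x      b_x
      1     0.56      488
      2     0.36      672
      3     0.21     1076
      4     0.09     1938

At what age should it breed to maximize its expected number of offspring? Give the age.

Expected offspring if breeding at age x = l_x × b_x:
  age 1: 0.56 × 488 = 273.280
  age 2: 0.36 × 672 = 241.920
  age 3: 0.21 × 1076 = 225.960
  age 4: 0.09 × 1938 = 174.420
Maximum at age 1 (273.280).

1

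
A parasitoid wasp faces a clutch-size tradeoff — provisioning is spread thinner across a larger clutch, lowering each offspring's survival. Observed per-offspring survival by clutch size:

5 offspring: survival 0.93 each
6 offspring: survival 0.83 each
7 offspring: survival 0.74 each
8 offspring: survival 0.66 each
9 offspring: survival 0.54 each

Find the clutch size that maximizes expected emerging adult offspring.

Expected emerging adult offspring = c × s(c):
  c=5: 5 × 0.93 = 4.650
  c=6: 6 × 0.83 = 4.980
  c=7: 7 × 0.74 = 5.180
  c=8: 8 × 0.66 = 5.280
  c=9: 9 × 0.54 = 4.860
Maximum at c = 8 (5.280 emerging adult offspring).

8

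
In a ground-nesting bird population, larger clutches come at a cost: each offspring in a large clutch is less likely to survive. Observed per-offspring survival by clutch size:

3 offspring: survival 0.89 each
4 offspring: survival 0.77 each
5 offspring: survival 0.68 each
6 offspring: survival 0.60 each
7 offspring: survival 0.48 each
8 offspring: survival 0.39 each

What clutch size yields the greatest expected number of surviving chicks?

6

Expected surviving chicks = c × s(c):
  c=3: 3 × 0.89 = 2.670
  c=4: 4 × 0.77 = 3.080
  c=5: 5 × 0.68 = 3.400
  c=6: 6 × 0.60 = 3.600
  c=7: 7 × 0.48 = 3.360
  c=8: 8 × 0.39 = 3.120
Maximum at c = 6 (3.600 surviving chicks).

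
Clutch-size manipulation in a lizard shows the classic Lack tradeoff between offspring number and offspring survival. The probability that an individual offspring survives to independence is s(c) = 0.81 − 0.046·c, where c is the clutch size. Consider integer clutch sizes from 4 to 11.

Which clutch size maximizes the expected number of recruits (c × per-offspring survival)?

Expected recruits = c × s(c):
  c=4: 4 × 0.626 = 2.504
  c=5: 5 × 0.580 = 2.900
  c=6: 6 × 0.534 = 3.204
  c=7: 7 × 0.488 = 3.416
  c=8: 8 × 0.442 = 3.536
  c=9: 9 × 0.396 = 3.564
  c=10: 10 × 0.350 = 3.500
  c=11: 11 × 0.304 = 3.344
Maximum at c = 9 (3.564 recruits).

9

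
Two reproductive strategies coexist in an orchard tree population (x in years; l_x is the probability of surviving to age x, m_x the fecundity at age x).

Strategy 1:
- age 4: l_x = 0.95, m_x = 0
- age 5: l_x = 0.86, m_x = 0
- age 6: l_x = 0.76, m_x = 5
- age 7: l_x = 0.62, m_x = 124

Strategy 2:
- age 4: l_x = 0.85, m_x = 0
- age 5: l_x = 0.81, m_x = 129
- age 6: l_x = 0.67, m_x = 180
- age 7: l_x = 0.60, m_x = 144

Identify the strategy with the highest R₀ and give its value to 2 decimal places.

311.49

Strategy 1: R₀ = 0.95×0 + 0.86×0 + 0.76×5 + 0.62×124 = 80.6800
Strategy 2: R₀ = 0.85×0 + 0.81×129 + 0.67×180 + 0.60×144 = 311.4900
Highest R₀: strategy 2 with 311.4900.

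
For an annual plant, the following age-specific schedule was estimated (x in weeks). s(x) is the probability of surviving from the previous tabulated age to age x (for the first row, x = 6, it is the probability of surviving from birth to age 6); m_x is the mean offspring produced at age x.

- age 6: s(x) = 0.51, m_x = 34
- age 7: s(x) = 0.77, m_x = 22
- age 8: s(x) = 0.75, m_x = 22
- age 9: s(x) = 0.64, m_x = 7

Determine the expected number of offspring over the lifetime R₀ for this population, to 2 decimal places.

Survivorship from birth: l_x = s_6·s_7·…·s_x.
  l_6 = 0.51000
  l_7 = 0.39270
  l_8 = 0.29452
  l_9 = 0.18850
R₀ = Σ l_x m_x:
  age 6: 0.51000 × 34 = 17.3400
  age 7: 0.39270 × 22 = 8.6394
  age 8: 0.29452 × 22 = 6.4794
  age 9: 0.18850 × 7 = 1.3195
R₀ = 17.3400 + 8.6394 + 6.4794 + 1.3195 = 33.7783

33.78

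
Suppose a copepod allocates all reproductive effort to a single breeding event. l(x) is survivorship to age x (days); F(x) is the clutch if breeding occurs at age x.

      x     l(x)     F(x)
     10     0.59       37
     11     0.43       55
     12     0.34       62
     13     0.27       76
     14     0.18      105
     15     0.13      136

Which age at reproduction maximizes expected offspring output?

Expected offspring if breeding at age x = l(x) × F(x):
  age 10: 0.59 × 37 = 21.830
  age 11: 0.43 × 55 = 23.650
  age 12: 0.34 × 62 = 21.080
  age 13: 0.27 × 76 = 20.520
  age 14: 0.18 × 105 = 18.900
  age 15: 0.13 × 136 = 17.680
Maximum at age 11 (23.650).

11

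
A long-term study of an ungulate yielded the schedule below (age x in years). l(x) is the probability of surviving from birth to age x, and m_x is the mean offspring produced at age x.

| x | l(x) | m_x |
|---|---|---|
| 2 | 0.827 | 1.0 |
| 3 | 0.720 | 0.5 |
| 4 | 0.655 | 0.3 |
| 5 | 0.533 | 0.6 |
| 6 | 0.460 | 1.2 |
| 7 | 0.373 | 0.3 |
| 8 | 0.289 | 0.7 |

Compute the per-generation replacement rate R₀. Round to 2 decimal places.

2.57

R₀ = Σ l(x) m_x:
  age 2: 0.827 × 1.0 = 0.8270
  age 3: 0.720 × 0.5 = 0.3600
  age 4: 0.655 × 0.3 = 0.1965
  age 5: 0.533 × 0.6 = 0.3198
  age 6: 0.460 × 1.2 = 0.5520
  age 7: 0.373 × 0.3 = 0.1119
  age 8: 0.289 × 0.7 = 0.2023
R₀ = 0.8270 + 0.3600 + 0.1965 + 0.3198 + 0.5520 + 0.1119 + 0.2023 = 2.5695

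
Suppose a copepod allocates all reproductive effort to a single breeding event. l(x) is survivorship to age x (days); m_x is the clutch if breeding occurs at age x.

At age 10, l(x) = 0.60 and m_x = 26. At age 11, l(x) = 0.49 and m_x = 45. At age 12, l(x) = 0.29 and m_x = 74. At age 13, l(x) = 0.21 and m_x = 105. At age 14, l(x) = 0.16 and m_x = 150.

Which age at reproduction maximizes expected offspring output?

14

Expected offspring if breeding at age x = l(x) × m_x:
  age 10: 0.60 × 26 = 15.600
  age 11: 0.49 × 45 = 22.050
  age 12: 0.29 × 74 = 21.460
  age 13: 0.21 × 105 = 22.050
  age 14: 0.16 × 150 = 24.000
Maximum at age 14 (24.000).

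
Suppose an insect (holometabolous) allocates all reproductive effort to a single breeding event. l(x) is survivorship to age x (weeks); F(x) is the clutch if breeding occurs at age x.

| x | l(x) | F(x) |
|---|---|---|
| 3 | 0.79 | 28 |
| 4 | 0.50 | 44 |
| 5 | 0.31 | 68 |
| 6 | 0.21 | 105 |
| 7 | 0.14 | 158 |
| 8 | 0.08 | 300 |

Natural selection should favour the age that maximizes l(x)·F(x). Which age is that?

Expected offspring if breeding at age x = l(x) × F(x):
  age 3: 0.79 × 28 = 22.120
  age 4: 0.50 × 44 = 22.000
  age 5: 0.31 × 68 = 21.080
  age 6: 0.21 × 105 = 22.050
  age 7: 0.14 × 158 = 22.120
  age 8: 0.08 × 300 = 24.000
Maximum at age 8 (24.000).

8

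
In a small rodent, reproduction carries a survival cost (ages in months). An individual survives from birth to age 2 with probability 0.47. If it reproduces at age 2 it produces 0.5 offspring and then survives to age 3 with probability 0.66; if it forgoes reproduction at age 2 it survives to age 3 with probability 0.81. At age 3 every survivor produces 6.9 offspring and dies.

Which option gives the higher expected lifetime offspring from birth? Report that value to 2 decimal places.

2.63

breed at age 2: R₀ = 0.47 × (0.5 + 0.66 × 6.9) = 0.47 × 5.0540 = 2.3754
delay to age 3: R₀ = 0.47 × (0.81 × 6.9) = 0.47 × 5.5890 = 2.6268
Higher: delay to age 3 (2.6268).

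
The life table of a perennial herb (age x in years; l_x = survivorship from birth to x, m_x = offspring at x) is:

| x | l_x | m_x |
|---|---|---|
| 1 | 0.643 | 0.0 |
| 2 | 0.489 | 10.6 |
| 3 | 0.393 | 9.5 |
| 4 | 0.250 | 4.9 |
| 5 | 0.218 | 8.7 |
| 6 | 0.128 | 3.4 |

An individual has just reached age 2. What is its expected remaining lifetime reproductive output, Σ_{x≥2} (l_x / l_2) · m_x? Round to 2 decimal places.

25.51

l_2 = 0.489. Conditional survival from age 2 to x is l_x / l_2.
  x=2: (0.489/0.489) × 10.6 = 10.6000
  x=3: (0.393/0.489) × 9.5 = 7.6350
  x=4: (0.250/0.489) × 4.9 = 2.5051
  x=5: (0.218/0.489) × 8.7 = 3.8785
  x=6: (0.128/0.489) × 3.4 = 0.8900
Sum = 10.6000 + 7.6350 + 2.5051 + 3.8785 + 0.8900 = 25.5086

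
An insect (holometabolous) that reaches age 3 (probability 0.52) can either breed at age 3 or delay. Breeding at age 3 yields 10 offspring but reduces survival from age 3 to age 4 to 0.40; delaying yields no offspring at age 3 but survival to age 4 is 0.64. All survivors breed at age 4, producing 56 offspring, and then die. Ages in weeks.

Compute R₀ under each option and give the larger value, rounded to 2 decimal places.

breed at age 3: R₀ = 0.52 × (10 + 0.40 × 56) = 0.52 × 32.4000 = 16.8480
delay to age 4: R₀ = 0.52 × (0.64 × 56) = 0.52 × 35.8400 = 18.6368
Higher: delay to age 4 (18.6368).

18.64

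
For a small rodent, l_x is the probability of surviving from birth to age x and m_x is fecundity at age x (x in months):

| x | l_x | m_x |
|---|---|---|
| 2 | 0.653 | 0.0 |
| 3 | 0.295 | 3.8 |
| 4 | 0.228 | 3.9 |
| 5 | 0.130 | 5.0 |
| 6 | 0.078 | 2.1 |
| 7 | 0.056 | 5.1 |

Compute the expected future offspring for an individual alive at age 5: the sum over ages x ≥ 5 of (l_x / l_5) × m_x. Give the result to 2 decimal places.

8.46

l_5 = 0.130. Conditional survival from age 5 to x is l_x / l_5.
  x=5: (0.130/0.130) × 5.0 = 5.0000
  x=6: (0.078/0.130) × 2.1 = 1.2600
  x=7: (0.056/0.130) × 5.1 = 2.1969
Sum = 5.0000 + 1.2600 + 2.1969 = 8.4569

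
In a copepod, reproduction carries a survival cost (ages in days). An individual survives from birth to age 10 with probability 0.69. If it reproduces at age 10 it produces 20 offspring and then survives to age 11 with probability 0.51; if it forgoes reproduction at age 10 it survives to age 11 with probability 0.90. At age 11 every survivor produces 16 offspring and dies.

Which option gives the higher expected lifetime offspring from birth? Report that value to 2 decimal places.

19.43

breed at age 10: R₀ = 0.69 × (20 + 0.51 × 16) = 0.69 × 28.1600 = 19.4304
delay to age 11: R₀ = 0.69 × (0.90 × 16) = 0.69 × 14.4000 = 9.9360
Higher: breed at age 10 (19.4304).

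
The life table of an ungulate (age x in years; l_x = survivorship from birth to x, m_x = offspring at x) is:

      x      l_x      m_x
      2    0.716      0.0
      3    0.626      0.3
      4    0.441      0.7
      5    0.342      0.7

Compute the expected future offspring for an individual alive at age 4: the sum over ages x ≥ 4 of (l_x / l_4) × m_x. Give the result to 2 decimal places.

1.24

l_4 = 0.441. Conditional survival from age 4 to x is l_x / l_4.
  x=4: (0.441/0.441) × 0.7 = 0.7000
  x=5: (0.342/0.441) × 0.7 = 0.5429
Sum = 0.7000 + 0.5429 = 1.2429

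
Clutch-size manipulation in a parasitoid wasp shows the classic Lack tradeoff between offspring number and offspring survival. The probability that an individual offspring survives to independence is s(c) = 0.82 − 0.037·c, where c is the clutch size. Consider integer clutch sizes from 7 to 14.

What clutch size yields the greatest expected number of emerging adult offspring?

Expected emerging adult offspring = c × s(c):
  c=7: 7 × 0.561 = 3.927
  c=8: 8 × 0.524 = 4.192
  c=9: 9 × 0.487 = 4.383
  c=10: 10 × 0.450 = 4.500
  c=11: 11 × 0.413 = 4.543
  c=12: 12 × 0.376 = 4.512
  c=13: 13 × 0.339 = 4.407
  c=14: 14 × 0.302 = 4.228
Maximum at c = 11 (4.543 emerging adult offspring).

11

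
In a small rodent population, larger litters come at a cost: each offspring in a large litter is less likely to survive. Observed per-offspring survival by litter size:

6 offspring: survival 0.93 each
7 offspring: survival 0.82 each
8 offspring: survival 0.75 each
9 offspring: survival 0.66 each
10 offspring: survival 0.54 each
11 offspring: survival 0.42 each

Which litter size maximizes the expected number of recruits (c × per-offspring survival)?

8

Expected recruits = c × s(c):
  c=6: 6 × 0.93 = 5.580
  c=7: 7 × 0.82 = 5.740
  c=8: 8 × 0.75 = 6.000
  c=9: 9 × 0.66 = 5.940
  c=10: 10 × 0.54 = 5.400
  c=11: 11 × 0.42 = 4.620
Maximum at c = 8 (6.000 recruits).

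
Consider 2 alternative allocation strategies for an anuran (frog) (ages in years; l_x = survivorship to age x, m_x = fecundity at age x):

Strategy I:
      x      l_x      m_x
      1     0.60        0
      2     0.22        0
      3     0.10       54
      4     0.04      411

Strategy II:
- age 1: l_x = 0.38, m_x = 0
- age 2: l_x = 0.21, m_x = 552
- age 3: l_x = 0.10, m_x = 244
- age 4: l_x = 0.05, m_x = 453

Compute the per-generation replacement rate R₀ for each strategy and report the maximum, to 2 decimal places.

162.97

Strategy I: R₀ = 0.60×0 + 0.22×0 + 0.10×54 + 0.04×411 = 21.8400
Strategy II: R₀ = 0.38×0 + 0.21×552 + 0.10×244 + 0.05×453 = 162.9700
Highest R₀: strategy II with 162.9700.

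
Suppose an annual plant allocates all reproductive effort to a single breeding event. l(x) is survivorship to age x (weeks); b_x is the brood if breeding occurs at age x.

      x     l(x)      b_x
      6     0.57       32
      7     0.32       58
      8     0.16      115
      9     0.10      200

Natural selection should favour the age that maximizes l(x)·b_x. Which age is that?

9

Expected offspring if breeding at age x = l(x) × b_x:
  age 6: 0.57 × 32 = 18.240
  age 7: 0.32 × 58 = 18.560
  age 8: 0.16 × 115 = 18.400
  age 9: 0.10 × 200 = 20.000
Maximum at age 9 (20.000).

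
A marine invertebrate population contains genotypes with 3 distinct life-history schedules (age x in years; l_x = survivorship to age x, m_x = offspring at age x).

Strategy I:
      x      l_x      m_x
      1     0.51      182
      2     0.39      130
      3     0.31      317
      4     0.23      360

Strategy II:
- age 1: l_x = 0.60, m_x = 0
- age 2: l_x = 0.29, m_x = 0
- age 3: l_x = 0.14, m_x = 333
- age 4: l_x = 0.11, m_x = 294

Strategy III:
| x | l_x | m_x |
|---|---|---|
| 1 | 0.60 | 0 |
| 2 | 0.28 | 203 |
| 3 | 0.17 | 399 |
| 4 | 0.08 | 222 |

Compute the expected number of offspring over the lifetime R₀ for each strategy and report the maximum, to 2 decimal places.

324.59

Strategy I: R₀ = 0.51×182 + 0.39×130 + 0.31×317 + 0.23×360 = 324.5900
Strategy II: R₀ = 0.60×0 + 0.29×0 + 0.14×333 + 0.11×294 = 78.9600
Strategy III: R₀ = 0.60×0 + 0.28×203 + 0.17×399 + 0.08×222 = 142.4300
Highest R₀: strategy I with 324.5900.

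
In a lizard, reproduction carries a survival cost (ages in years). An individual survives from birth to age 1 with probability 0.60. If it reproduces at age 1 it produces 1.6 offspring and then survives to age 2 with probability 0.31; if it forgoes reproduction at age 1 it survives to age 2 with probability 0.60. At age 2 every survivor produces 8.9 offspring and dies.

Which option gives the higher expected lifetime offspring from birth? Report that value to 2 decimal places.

3.20

breed at age 1: R₀ = 0.60 × (1.6 + 0.31 × 8.9) = 0.60 × 4.3590 = 2.6154
delay to age 2: R₀ = 0.60 × (0.60 × 8.9) = 0.60 × 5.3400 = 3.2040
Higher: delay to age 2 (3.2040).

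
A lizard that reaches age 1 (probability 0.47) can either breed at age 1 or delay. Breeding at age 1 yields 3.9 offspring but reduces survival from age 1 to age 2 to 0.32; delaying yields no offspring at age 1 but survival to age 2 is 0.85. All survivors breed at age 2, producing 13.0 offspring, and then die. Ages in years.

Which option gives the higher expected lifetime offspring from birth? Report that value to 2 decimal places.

breed at age 1: R₀ = 0.47 × (3.9 + 0.32 × 13.0) = 0.47 × 8.0600 = 3.7882
delay to age 2: R₀ = 0.47 × (0.85 × 13.0) = 0.47 × 11.0500 = 5.1935
Higher: delay to age 2 (5.1935).

5.19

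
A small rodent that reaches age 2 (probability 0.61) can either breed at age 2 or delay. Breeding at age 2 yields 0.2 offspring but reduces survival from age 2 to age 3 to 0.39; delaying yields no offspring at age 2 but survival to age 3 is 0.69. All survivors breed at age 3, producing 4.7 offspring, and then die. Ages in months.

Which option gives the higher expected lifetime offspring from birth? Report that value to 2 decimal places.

1.98

breed at age 2: R₀ = 0.61 × (0.2 + 0.39 × 4.7) = 0.61 × 2.0330 = 1.2401
delay to age 3: R₀ = 0.61 × (0.69 × 4.7) = 0.61 × 3.2430 = 1.9782
Higher: delay to age 3 (1.9782).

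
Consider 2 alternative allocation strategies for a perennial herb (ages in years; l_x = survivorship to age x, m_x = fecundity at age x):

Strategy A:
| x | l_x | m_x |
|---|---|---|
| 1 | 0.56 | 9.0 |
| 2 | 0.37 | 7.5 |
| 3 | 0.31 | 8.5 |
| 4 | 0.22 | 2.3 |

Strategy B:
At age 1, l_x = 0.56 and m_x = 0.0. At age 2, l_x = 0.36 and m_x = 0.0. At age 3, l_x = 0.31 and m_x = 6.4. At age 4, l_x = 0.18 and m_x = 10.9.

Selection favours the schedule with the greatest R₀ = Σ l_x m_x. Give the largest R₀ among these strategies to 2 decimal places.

Strategy A: R₀ = 0.56×9.0 + 0.37×7.5 + 0.31×8.5 + 0.22×2.3 = 10.9560
Strategy B: R₀ = 0.56×0.0 + 0.36×0.0 + 0.31×6.4 + 0.18×10.9 = 3.9460
Highest R₀: strategy A with 10.9560.

10.96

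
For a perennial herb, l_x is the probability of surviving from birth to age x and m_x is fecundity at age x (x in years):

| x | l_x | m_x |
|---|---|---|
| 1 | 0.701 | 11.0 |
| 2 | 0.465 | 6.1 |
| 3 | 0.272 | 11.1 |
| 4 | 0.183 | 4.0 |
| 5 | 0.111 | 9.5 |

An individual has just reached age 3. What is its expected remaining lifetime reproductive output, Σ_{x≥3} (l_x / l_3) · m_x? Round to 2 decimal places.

l_3 = 0.272. Conditional survival from age 3 to x is l_x / l_3.
  x=3: (0.272/0.272) × 11.1 = 11.1000
  x=4: (0.183/0.272) × 4.0 = 2.6912
  x=5: (0.111/0.272) × 9.5 = 3.8768
Sum = 11.1000 + 2.6912 + 3.8768 = 17.6680

17.67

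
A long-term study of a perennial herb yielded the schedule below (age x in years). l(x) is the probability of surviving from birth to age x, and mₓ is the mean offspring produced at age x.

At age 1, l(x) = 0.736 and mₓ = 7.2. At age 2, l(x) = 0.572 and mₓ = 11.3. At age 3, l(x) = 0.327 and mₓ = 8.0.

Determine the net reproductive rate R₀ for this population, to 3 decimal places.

R₀ = Σ l(x) mₓ:
  age 1: 0.736 × 7.2 = 5.2992
  age 2: 0.572 × 11.3 = 6.4636
  age 3: 0.327 × 8.0 = 2.6160
R₀ = 5.2992 + 6.4636 + 2.6160 = 14.3788

14.379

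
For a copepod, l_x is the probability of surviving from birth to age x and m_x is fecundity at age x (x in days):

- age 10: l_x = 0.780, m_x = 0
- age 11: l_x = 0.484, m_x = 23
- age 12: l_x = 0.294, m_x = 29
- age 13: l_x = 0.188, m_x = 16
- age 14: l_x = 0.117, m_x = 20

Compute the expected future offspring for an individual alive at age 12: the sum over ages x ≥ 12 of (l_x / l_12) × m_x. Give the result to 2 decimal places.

l_12 = 0.294. Conditional survival from age 12 to x is l_x / l_12.
  x=12: (0.294/0.294) × 29 = 29.0000
  x=13: (0.188/0.294) × 16 = 10.2313
  x=14: (0.117/0.294) × 20 = 7.9592
Sum = 29.0000 + 10.2313 + 7.9592 = 47.1905

47.19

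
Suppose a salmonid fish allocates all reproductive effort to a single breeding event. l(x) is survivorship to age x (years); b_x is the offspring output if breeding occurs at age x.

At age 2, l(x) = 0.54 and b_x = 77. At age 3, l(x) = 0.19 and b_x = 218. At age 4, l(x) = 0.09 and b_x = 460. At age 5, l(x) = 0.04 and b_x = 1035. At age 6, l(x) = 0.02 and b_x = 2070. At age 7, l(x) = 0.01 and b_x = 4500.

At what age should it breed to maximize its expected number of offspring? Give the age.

Expected offspring if breeding at age x = l(x) × b_x:
  age 2: 0.54 × 77 = 41.580
  age 3: 0.19 × 218 = 41.420
  age 4: 0.09 × 460 = 41.400
  age 5: 0.04 × 1035 = 41.400
  age 6: 0.02 × 2070 = 41.400
  age 7: 0.01 × 4500 = 45.000
Maximum at age 7 (45.000).

7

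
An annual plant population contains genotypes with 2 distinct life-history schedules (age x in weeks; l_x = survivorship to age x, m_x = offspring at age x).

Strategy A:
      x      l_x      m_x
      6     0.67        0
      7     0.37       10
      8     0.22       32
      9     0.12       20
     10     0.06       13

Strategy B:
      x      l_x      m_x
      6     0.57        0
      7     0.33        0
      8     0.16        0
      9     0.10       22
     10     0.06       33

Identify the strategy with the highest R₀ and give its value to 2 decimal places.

13.92

Strategy A: R₀ = 0.67×0 + 0.37×10 + 0.22×32 + 0.12×20 + 0.06×13 = 13.9200
Strategy B: R₀ = 0.57×0 + 0.33×0 + 0.16×0 + 0.10×22 + 0.06×33 = 4.1800
Highest R₀: strategy A with 13.9200.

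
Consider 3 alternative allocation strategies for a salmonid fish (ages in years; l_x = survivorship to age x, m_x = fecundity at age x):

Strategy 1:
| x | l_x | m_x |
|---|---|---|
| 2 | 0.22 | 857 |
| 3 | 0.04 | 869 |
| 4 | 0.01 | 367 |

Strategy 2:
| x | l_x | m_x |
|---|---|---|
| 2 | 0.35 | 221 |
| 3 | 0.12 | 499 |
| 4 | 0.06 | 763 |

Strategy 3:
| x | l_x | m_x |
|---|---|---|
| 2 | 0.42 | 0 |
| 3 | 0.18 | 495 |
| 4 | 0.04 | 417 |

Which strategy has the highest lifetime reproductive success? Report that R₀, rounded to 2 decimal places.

Strategy 1: R₀ = 0.22×857 + 0.04×869 + 0.01×367 = 226.9700
Strategy 2: R₀ = 0.35×221 + 0.12×499 + 0.06×763 = 183.0100
Strategy 3: R₀ = 0.42×0 + 0.18×495 + 0.04×417 = 105.7800
Highest R₀: strategy 1 with 226.9700.

226.97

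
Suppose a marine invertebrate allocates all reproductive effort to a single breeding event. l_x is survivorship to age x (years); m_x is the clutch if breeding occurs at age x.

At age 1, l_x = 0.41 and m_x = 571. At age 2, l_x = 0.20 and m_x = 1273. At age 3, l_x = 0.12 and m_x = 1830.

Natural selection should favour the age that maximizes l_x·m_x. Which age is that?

2

Expected offspring if breeding at age x = l_x × m_x:
  age 1: 0.41 × 571 = 234.110
  age 2: 0.20 × 1273 = 254.600
  age 3: 0.12 × 1830 = 219.600
Maximum at age 2 (254.600).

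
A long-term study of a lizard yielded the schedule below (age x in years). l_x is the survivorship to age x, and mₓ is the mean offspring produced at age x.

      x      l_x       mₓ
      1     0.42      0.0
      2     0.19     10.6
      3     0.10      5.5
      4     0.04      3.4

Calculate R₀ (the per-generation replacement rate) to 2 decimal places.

R₀ = Σ l_x mₓ:
  age 1: 0.42 × 0.0 = 0.0000
  age 2: 0.19 × 10.6 = 2.0140
  age 3: 0.10 × 5.5 = 0.5500
  age 4: 0.04 × 3.4 = 0.1360
R₀ = 0.0000 + 2.0140 + 0.5500 + 0.1360 = 2.7000

2.70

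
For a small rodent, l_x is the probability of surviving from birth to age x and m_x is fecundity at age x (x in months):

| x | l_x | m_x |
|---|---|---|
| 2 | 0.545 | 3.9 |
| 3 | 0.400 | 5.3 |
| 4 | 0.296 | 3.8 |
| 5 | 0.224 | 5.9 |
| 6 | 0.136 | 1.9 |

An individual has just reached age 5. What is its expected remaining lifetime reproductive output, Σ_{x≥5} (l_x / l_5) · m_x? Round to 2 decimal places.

l_5 = 0.224. Conditional survival from age 5 to x is l_x / l_5.
  x=5: (0.224/0.224) × 5.9 = 5.9000
  x=6: (0.136/0.224) × 1.9 = 1.1536
Sum = 5.9000 + 1.1536 = 7.0536

7.05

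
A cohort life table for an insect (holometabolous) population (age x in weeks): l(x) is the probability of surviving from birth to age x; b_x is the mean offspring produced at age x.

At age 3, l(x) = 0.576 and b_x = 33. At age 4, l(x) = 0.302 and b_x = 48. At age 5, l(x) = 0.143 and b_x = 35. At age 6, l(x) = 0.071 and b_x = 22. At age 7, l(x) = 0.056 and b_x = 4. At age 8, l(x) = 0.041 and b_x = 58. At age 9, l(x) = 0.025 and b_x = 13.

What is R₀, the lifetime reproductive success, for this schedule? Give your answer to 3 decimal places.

R₀ = Σ l(x) b_x:
  age 3: 0.576 × 33 = 19.0080
  age 4: 0.302 × 48 = 14.4960
  age 5: 0.143 × 35 = 5.0050
  age 6: 0.071 × 22 = 1.5620
  age 7: 0.056 × 4 = 0.2240
  age 8: 0.041 × 58 = 2.3780
  age 9: 0.025 × 13 = 0.3250
R₀ = 19.0080 + 14.4960 + 5.0050 + 1.5620 + 0.2240 + 2.3780 + 0.3250 = 42.9980

42.998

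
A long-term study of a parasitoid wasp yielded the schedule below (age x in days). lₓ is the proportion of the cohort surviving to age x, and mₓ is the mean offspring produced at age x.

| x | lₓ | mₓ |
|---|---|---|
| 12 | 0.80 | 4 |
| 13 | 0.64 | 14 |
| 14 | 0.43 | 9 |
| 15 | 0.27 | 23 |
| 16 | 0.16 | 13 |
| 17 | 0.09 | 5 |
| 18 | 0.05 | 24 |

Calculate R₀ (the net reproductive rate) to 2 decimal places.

R₀ = Σ lₓ mₓ:
  age 12: 0.80 × 4 = 3.2000
  age 13: 0.64 × 14 = 8.9600
  age 14: 0.43 × 9 = 3.8700
  age 15: 0.27 × 23 = 6.2100
  age 16: 0.16 × 13 = 2.0800
  age 17: 0.09 × 5 = 0.4500
  age 18: 0.05 × 24 = 1.2000
R₀ = 3.2000 + 8.9600 + 3.8700 + 6.2100 + 2.0800 + 0.4500 + 1.2000 = 25.9700

25.97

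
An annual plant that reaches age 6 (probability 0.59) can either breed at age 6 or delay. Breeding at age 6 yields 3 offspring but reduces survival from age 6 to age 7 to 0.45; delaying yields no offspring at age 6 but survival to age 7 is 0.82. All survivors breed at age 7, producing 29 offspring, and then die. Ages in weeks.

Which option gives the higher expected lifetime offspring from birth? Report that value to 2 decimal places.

14.03

breed at age 6: R₀ = 0.59 × (3 + 0.45 × 29) = 0.59 × 16.0500 = 9.4695
delay to age 7: R₀ = 0.59 × (0.82 × 29) = 0.59 × 23.7800 = 14.0302
Higher: delay to age 7 (14.0302).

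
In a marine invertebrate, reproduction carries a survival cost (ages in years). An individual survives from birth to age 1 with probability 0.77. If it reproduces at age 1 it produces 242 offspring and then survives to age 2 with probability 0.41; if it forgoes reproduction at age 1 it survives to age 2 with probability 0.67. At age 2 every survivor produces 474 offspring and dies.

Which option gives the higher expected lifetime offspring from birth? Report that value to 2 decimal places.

335.98

breed at age 1: R₀ = 0.77 × (242 + 0.41 × 474) = 0.77 × 436.3400 = 335.9818
delay to age 2: R₀ = 0.77 × (0.67 × 474) = 0.77 × 317.5800 = 244.5366
Higher: breed at age 1 (335.9818).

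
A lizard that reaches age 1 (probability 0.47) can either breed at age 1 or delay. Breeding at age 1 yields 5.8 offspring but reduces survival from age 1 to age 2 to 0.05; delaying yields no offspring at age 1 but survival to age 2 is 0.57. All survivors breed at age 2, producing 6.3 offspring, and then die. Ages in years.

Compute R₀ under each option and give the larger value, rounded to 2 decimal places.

breed at age 1: R₀ = 0.47 × (5.8 + 0.05 × 6.3) = 0.47 × 6.1150 = 2.8740
delay to age 2: R₀ = 0.47 × (0.57 × 6.3) = 0.47 × 3.5910 = 1.6878
Higher: breed at age 1 (2.8740).

2.87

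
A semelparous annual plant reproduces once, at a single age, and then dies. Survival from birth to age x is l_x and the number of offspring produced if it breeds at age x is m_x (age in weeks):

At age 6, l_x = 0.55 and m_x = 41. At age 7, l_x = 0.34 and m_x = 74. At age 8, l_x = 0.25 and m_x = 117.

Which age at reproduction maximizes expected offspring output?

8

Expected offspring if breeding at age x = l_x × m_x:
  age 6: 0.55 × 41 = 22.550
  age 7: 0.34 × 74 = 25.160
  age 8: 0.25 × 117 = 29.250
Maximum at age 8 (29.250).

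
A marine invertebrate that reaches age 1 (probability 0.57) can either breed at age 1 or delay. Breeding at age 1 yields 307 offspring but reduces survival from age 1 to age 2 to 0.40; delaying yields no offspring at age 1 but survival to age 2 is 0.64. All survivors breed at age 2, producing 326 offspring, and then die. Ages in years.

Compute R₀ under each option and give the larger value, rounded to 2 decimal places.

249.32

breed at age 1: R₀ = 0.57 × (307 + 0.40 × 326) = 0.57 × 437.4000 = 249.3180
delay to age 2: R₀ = 0.57 × (0.64 × 326) = 0.57 × 208.6400 = 118.9248
Higher: breed at age 1 (249.3180).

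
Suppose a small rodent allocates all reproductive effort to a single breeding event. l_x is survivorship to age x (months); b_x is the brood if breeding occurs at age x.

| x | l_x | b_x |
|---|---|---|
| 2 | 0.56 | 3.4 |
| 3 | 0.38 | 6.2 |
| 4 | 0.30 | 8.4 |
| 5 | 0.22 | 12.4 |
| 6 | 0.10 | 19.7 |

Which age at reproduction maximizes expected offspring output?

Expected offspring if breeding at age x = l_x × b_x:
  age 2: 0.56 × 3.4 = 1.904
  age 3: 0.38 × 6.2 = 2.356
  age 4: 0.30 × 8.4 = 2.520
  age 5: 0.22 × 12.4 = 2.728
  age 6: 0.10 × 19.7 = 1.970
Maximum at age 5 (2.728).

5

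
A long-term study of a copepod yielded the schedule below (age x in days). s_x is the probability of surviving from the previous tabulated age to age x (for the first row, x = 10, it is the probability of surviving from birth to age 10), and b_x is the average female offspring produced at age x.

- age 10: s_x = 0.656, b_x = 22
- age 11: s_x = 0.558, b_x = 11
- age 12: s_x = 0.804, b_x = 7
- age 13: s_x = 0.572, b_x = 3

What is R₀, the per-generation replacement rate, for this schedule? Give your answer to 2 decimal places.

21.02

Survivorship from birth: l_x = s_10·s_11·…·s_x.
  l_10 = 0.65600
  l_11 = 0.36605
  l_12 = 0.29430
  l_13 = 0.16834
R₀ = Σ l_x b_x:
  age 10: 0.65600 × 22 = 14.4320
  age 11: 0.36605 × 11 = 4.0266
  age 12: 0.29430 × 7 = 2.0601
  age 13: 0.16834 × 3 = 0.5050
R₀ = 14.4320 + 4.0266 + 2.0601 + 0.5050 = 21.0237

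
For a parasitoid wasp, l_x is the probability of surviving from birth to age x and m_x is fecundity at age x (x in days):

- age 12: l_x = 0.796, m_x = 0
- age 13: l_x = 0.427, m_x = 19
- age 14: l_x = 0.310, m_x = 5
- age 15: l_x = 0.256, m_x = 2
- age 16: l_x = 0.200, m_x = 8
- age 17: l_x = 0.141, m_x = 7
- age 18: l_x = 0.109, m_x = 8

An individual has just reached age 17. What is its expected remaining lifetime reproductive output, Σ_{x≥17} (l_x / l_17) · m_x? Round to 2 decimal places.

13.18

l_17 = 0.141. Conditional survival from age 17 to x is l_x / l_17.
  x=17: (0.141/0.141) × 7 = 7.0000
  x=18: (0.109/0.141) × 8 = 6.1844
Sum = 7.0000 + 6.1844 = 13.1844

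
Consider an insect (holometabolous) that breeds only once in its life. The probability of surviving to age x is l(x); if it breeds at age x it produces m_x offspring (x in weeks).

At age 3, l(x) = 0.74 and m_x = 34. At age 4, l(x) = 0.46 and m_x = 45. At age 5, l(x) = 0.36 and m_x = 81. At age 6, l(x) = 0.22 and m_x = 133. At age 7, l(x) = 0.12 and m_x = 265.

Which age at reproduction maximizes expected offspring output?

Expected offspring if breeding at age x = l(x) × m_x:
  age 3: 0.74 × 34 = 25.160
  age 4: 0.46 × 45 = 20.700
  age 5: 0.36 × 81 = 29.160
  age 6: 0.22 × 133 = 29.260
  age 7: 0.12 × 265 = 31.800
Maximum at age 7 (31.800).

7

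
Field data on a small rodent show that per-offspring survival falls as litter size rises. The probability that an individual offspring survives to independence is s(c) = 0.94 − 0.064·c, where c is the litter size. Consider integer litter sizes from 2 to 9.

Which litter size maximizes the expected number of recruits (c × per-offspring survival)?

Expected recruits = c × s(c):
  c=2: 2 × 0.812 = 1.624
  c=3: 3 × 0.748 = 2.244
  c=4: 4 × 0.684 = 2.736
  c=5: 5 × 0.620 = 3.100
  c=6: 6 × 0.556 = 3.336
  c=7: 7 × 0.492 = 3.444
  c=8: 8 × 0.428 = 3.424
  c=9: 9 × 0.364 = 3.276
Maximum at c = 7 (3.444 recruits).

7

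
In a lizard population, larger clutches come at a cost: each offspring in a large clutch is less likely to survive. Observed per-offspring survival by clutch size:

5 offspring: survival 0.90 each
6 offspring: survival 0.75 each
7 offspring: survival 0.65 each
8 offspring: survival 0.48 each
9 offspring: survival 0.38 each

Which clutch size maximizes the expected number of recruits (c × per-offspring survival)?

7

Expected recruits = c × s(c):
  c=5: 5 × 0.90 = 4.500
  c=6: 6 × 0.75 = 4.500
  c=7: 7 × 0.65 = 4.550
  c=8: 8 × 0.48 = 3.840
  c=9: 9 × 0.38 = 3.420
Maximum at c = 7 (4.550 recruits).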